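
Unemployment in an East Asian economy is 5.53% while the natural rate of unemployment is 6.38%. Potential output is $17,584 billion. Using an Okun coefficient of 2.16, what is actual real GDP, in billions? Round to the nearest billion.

$17,907 billion

Unemployment gap = 5.53 - 6.38 = -0.85 points, so the output gap is -2.16 × (-0.85) = 1.836%.
Actual GDP = 17584 × (1 + 1.836/100) = 17584 × 1.01836 ≈ 17907 billion.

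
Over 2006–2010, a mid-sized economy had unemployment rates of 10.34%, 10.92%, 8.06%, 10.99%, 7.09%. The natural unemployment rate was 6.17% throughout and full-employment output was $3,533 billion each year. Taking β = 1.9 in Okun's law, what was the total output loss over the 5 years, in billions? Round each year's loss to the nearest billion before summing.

$1,112 billion

Year 2006: gap = -1.9 × (10.34 - 6.17) = -7.923%, loss ≈ 3533 × 7.923/100 ≈ 280.
Year 2007: gap = -1.9 × (10.92 - 6.17) = -9.025%, loss ≈ 3533 × 9.025/100 ≈ 319.
Year 2008: gap = -1.9 × (8.06 - 6.17) = -3.591%, loss ≈ 3533 × 3.591/100 ≈ 127.
Year 2009: gap = -1.9 × (10.99 - 6.17) = -9.158%, loss ≈ 3533 × 9.158/100 ≈ 324.
Year 2010: gap = -1.9 × (7.09 - 6.17) = -1.748%, loss ≈ 3533 × 1.748/100 ≈ 62.
Total lost output = 280 + 319 + 127 + 324 + 62 = 1112 billion.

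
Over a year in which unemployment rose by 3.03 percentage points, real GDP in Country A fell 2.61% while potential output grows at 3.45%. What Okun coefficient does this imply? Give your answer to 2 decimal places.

β ≈ 2.00

Growth form: g_Y = g_Y* - β × Δu, so β = (g_Y* - g_Y)/Δu.
β = (3.45 + 2.61)/3.03 = 6.06/3.03 = 2.00.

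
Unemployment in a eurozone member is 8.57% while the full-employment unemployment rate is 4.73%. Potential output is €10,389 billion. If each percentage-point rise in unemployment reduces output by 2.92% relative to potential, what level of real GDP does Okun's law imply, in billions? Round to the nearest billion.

Unemployment gap = 8.57 - 4.73 = 3.84 points, so the output gap is -2.92 × 3.84 = -11.2128%.
Actual GDP = 10389 × (1 - 11.2128/100) = 10389 × 0.887872 ≈ 9224 billion.

€9,224 billion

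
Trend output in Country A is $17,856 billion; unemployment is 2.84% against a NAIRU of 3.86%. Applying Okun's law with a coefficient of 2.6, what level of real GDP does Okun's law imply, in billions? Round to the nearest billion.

$18,330 billion

Unemployment gap = 2.84 - 3.86 = -1.02 points, so the output gap is -2.6 × (-1.02) = 2.652%.
Actual GDP = 17856 × (1 + 2.652/100) = 17856 × 1.02652 ≈ 18330 billion.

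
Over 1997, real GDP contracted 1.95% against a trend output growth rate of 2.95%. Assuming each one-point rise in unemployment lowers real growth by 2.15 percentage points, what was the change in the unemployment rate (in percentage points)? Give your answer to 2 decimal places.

Growth-rate Okun's law: g_Y = g_Y* - β × Δu, so Δu = (g_Y* - g_Y)/β.
Δu = (2.95 + 1.95)/2.15 = 4.9/2.15 = 2.28 percentage points.

2.28 percentage points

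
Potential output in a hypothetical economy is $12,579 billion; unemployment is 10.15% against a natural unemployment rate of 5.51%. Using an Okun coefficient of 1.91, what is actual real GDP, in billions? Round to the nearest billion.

$11,464 billion

Unemployment gap = 10.15 - 5.51 = 4.64 points, so the output gap is -1.91 × 4.64 = -8.8624%.
Actual GDP = 12579 × (1 - 8.8624/100) = 12579 × 0.911376 ≈ 11464 billion.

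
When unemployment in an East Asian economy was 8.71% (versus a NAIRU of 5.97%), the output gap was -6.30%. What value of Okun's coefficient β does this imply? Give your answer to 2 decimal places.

Okun's law: output gap = -β × (u - u*).
-6.30 = -β × (8.71 - 5.97) = -β × 2.74, so β = 6.3/2.74 = 2.30.

β ≈ 2.30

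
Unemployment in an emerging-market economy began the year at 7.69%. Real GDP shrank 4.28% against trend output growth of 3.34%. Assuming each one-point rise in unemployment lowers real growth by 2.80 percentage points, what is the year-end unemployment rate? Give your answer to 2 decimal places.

Growth-rate Okun's law: g_Y = g_Y* - β × Δu, so Δu = (g_Y* - g_Y)/β.
Δu = (3.34 + 4.28)/2.80 = 7.62/2.80 = 2.72 percentage points.
Year-end unemployment = 7.69 + 2.72 = 10.41%.

10.41%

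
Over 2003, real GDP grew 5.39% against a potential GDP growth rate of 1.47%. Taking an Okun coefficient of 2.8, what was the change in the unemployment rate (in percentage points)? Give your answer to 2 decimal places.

-1.40 percentage points

Growth-rate Okun's law: g_Y = g_Y* - β × Δu, so Δu = (g_Y* - g_Y)/β.
Δu = (1.47 - 5.39)/2.8 = -3.92/2.8 = -1.40 percentage points.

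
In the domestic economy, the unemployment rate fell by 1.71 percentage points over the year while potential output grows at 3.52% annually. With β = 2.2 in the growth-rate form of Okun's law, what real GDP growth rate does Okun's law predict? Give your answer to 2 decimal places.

7.28%

Growth-rate Okun's law: g_Y = g_Y* - β × Δu.
g_Y = 3.52 - 2.2 × (-1.71) = 3.52 + 3.762 = 7.282%, i.e. 7.28% to 2 d.p.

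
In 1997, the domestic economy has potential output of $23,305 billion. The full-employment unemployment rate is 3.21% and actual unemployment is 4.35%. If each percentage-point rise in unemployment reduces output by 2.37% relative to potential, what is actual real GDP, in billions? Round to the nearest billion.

$22,675 billion

Unemployment gap = 4.35 - 3.21 = 1.14 points, so the output gap is -2.37 × 1.14 = -2.7018%.
Actual GDP = 23305 × (1 - 2.7018/100) = 23305 × 0.972982 ≈ 22675 billion.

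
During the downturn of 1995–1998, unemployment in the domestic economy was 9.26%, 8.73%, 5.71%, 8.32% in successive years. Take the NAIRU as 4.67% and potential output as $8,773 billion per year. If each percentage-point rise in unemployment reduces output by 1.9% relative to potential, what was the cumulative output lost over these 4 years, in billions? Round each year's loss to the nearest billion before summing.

$2,223 billion

Year 1995: gap = -1.9 × (9.26 - 4.67) = -8.721%, loss ≈ 8773 × 8.721/100 ≈ 765.
Year 1996: gap = -1.9 × (8.73 - 4.67) = -7.714%, loss ≈ 8773 × 7.714/100 ≈ 677.
Year 1997: gap = -1.9 × (5.71 - 4.67) = -1.976%, loss ≈ 8773 × 1.976/100 ≈ 173.
Year 1998: gap = -1.9 × (8.32 - 4.67) = -6.935%, loss ≈ 8773 × 6.935/100 ≈ 608.
Total lost output = 765 + 677 + 173 + 608 = 2223 billion.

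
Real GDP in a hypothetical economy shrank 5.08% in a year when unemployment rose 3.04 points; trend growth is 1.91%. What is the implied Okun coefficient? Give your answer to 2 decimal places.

Growth form: g_Y = g_Y* - β × Δu, so β = (g_Y* - g_Y)/Δu.
β = (1.91 + 5.08)/3.04 = 6.99/3.04 = 2.30.

β ≈ 2.30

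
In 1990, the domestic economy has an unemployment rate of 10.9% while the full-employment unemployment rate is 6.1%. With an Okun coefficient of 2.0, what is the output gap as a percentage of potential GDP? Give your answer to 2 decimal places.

-9.60%

The unemployment gap is 10.9 - 6.1 = 4.8 percentage points.
Okun's law gives an output gap of -2 × 4.8 = -9.6%, i.e. 9.60% below potential.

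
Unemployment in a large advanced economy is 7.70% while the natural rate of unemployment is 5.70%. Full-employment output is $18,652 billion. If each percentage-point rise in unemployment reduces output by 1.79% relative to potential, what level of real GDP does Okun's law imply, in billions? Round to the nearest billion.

Unemployment gap = 7.7 - 5.7 = 2 points, so the output gap is -1.79 × 2 = -3.58%.
Actual GDP = 18652 × (1 - 3.58/100) = 18652 × 0.9642 ≈ 17984 billion.

$17,984 billion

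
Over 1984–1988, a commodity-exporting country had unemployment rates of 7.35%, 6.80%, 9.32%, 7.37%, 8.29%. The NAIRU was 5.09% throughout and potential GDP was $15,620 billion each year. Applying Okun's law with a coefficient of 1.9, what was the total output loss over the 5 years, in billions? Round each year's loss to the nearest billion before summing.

Year 1984: gap = -1.9 × (7.35 - 5.09) = -4.294%, loss ≈ 15620 × 4.294/100 ≈ 671.
Year 1985: gap = -1.9 × (6.8 - 5.09) = -3.249%, loss ≈ 15620 × 3.249/100 ≈ 507.
Year 1986: gap = -1.9 × (9.32 - 5.09) = -8.037%, loss ≈ 15620 × 8.037/100 ≈ 1255.
Year 1987: gap = -1.9 × (7.37 - 5.09) = -4.332%, loss ≈ 15620 × 4.332/100 ≈ 677.
Year 1988: gap = -1.9 × (8.29 - 5.09) = -6.08%, loss ≈ 15620 × 6.08/100 ≈ 950.
Total lost output = 671 + 507 + 1255 + 677 + 950 = 4060 billion.

$4,060 billion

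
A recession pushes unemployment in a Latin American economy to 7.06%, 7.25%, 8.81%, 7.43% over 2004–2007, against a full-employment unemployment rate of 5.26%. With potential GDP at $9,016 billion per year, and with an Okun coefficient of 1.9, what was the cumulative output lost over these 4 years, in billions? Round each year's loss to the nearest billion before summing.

Year 2004: gap = -1.9 × (7.06 - 5.26) = -3.42%, loss ≈ 9016 × 3.42/100 ≈ 308.
Year 2005: gap = -1.9 × (7.25 - 5.26) = -3.781%, loss ≈ 9016 × 3.781/100 ≈ 341.
Year 2006: gap = -1.9 × (8.81 - 5.26) = -6.745%, loss ≈ 9016 × 6.745/100 ≈ 608.
Year 2007: gap = -1.9 × (7.43 - 5.26) = -4.123%, loss ≈ 9016 × 4.123/100 ≈ 372.
Total lost output = 308 + 341 + 608 + 372 = 1629 billion.

$1,629 billion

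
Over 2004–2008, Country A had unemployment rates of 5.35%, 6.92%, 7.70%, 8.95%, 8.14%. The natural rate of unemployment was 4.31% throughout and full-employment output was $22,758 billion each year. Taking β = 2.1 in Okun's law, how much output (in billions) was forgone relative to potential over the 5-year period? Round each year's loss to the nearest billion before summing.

$7,412 billion

Year 2004: gap = -2.1 × (5.35 - 4.31) = -2.184%, loss ≈ 22758 × 2.184/100 ≈ 497.
Year 2005: gap = -2.1 × (6.92 - 4.31) = -5.481%, loss ≈ 22758 × 5.481/100 ≈ 1247.
Year 2006: gap = -2.1 × (7.7 - 4.31) = -7.119%, loss ≈ 22758 × 7.119/100 ≈ 1620.
Year 2007: gap = -2.1 × (8.95 - 4.31) = -9.744%, loss ≈ 22758 × 9.744/100 ≈ 2218.
Year 2008: gap = -2.1 × (8.14 - 4.31) = -8.043%, loss ≈ 22758 × 8.043/100 ≈ 1830.
Total lost output = 497 + 1247 + 1620 + 2218 + 1830 = 7412 billion.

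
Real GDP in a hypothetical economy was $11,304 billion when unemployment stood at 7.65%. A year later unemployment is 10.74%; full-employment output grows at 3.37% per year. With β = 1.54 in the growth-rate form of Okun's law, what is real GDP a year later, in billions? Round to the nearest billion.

$11,147 billion

Δu = 10.74 - 7.65 = 3.09 points.
Okun's law (growth form): g_Y = g_Y* - β × Δu = 3.37 - 1.54 × (3.09) = 3.37 - 4.7586 = -1.3886%.
Real GDP in the next year = 11304 × (1 - 1.3886/100) = 11304 × 0.986114 ≈ 11147 billion.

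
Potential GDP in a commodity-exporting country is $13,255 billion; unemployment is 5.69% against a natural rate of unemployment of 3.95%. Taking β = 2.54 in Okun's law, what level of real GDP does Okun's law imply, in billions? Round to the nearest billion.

Unemployment gap = 5.69 - 3.95 = 1.74 points, so the output gap is -2.54 × 1.74 = -4.4196%.
Actual GDP = 13255 × (1 - 4.4196/100) = 13255 × 0.955804 ≈ 12669 billion.

$12,669 billion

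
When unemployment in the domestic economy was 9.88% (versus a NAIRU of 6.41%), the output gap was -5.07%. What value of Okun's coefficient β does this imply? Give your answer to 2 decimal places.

Okun's law: output gap = -β × (u - u*).
-5.07 = -β × (9.88 - 6.41) = -β × 3.47, so β = 5.07/3.47 = 1.46.

β ≈ 1.46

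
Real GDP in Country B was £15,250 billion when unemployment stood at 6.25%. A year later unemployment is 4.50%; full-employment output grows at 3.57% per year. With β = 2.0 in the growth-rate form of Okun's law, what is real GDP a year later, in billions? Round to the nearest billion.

£16,328 billion

Δu = 4.5 - 6.25 = -1.75 points.
Okun's law (growth form): g_Y = g_Y* - β × Δu = 3.57 - 2.0 × (-1.75) = 3.57 + 3.5 = 7.07%.
Real GDP in the next year = 15250 × (1 + 7.07/100) = 15250 × 1.0707 ≈ 16328 billion.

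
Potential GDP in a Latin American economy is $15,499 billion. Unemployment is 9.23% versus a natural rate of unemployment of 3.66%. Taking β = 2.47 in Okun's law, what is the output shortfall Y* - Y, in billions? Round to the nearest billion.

$2,132 billion

Output gap = -2.47 × (9.23 - 3.66) = -2.47 × 5.57 = -13.7579%.
Actual GDP ≈ 15499 × 0.862421 ≈ 13367 billion, so the shortfall is 15499 - 13367 = 2132 billion.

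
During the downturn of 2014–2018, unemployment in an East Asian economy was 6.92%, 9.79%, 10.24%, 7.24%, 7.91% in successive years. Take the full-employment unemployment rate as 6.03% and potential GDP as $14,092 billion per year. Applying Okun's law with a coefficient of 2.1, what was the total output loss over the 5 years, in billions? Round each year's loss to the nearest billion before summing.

Year 2014: gap = -2.1 × (6.92 - 6.03) = -1.869%, loss ≈ 14092 × 1.869/100 ≈ 263.
Year 2015: gap = -2.1 × (9.79 - 6.03) = -7.896%, loss ≈ 14092 × 7.896/100 ≈ 1113.
Year 2016: gap = -2.1 × (10.24 - 6.03) = -8.841%, loss ≈ 14092 × 8.841/100 ≈ 1246.
Year 2017: gap = -2.1 × (7.24 - 6.03) = -2.541%, loss ≈ 14092 × 2.541/100 ≈ 358.
Year 2018: gap = -2.1 × (7.91 - 6.03) = -3.948%, loss ≈ 14092 × 3.948/100 ≈ 556.
Total lost output = 263 + 1113 + 1246 + 358 + 556 = 3536 billion.

$3,536 billion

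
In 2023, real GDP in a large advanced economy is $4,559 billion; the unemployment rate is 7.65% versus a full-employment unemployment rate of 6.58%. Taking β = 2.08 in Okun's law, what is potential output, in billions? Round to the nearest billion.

Unemployment gap = 7.65 - 6.58 = 1.07 points, so output gap = -2.08 × 1.07 = -2.2256%.
Since Y = Y* × (1 + gap/100), Y* = 4559/0.977744 ≈ 4663 billion.

$4,663 billion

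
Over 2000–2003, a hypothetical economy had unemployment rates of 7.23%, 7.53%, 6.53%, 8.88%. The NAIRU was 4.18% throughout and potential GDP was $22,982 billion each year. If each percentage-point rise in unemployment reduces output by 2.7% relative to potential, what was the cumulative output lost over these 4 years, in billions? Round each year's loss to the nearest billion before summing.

$8,346 billion

Year 2000: gap = -2.7 × (7.23 - 4.18) = -8.235%, loss ≈ 22982 × 8.235/100 ≈ 1893.
Year 2001: gap = -2.7 × (7.53 - 4.18) = -9.045%, loss ≈ 22982 × 9.045/100 ≈ 2079.
Year 2002: gap = -2.7 × (6.53 - 4.18) = -6.345%, loss ≈ 22982 × 6.345/100 ≈ 1458.
Year 2003: gap = -2.7 × (8.88 - 4.18) = -12.69%, loss ≈ 22982 × 12.69/100 ≈ 2916.
Total lost output = 1893 + 2079 + 1458 + 2916 = 8346 billion.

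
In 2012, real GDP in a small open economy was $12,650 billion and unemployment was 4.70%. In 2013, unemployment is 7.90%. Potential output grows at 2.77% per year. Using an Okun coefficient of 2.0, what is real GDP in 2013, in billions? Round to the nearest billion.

$12,191 billion

Δu = 7.9 - 4.7 = 3.2 points.
Okun's law (growth form): g_Y = g_Y* - β × Δu = 2.77 - 2.0 × (3.20) = 2.77 - 6.4 = -3.63%.
Real GDP in the next year = 12650 × (1 - 3.63/100) = 12650 × 0.9637 ≈ 12191 billion.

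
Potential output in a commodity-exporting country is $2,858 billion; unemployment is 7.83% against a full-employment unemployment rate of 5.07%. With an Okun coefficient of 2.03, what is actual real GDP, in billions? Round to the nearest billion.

$2,698 billion

Unemployment gap = 7.83 - 5.07 = 2.76 points, so the output gap is -2.03 × 2.76 = -5.6028%.
Actual GDP = 2858 × (1 - 5.6028/100) = 2858 × 0.943972 ≈ 2698 billion.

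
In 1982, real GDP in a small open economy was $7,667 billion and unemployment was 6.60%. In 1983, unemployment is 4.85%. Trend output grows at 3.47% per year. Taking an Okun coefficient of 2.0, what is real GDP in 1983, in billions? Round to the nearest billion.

$8,201 billion

Δu = 4.85 - 6.6 = -1.75 points.
Okun's law (growth form): g_Y = g_Y* - β × Δu = 3.47 - 2.0 × (-1.75) = 3.47 + 3.5 = 6.97%.
Real GDP in the next year = 7667 × (1 + 6.97/100) = 7667 × 1.0697 ≈ 8201 billion.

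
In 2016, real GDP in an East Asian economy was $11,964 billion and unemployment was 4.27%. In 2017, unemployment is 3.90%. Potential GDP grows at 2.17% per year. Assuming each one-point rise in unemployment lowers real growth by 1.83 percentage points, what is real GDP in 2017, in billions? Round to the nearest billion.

Δu = 3.9 - 4.27 = -0.37 points.
Okun's law (growth form): g_Y = g_Y* - β × Δu = 2.17 - 1.83 × (-0.37) = 2.17 + 0.6771 = 2.8471%.
Real GDP in the next year = 11964 × (1 + 2.8471/100) = 11964 × 1.028471 ≈ 12305 billion.

$12,305 billion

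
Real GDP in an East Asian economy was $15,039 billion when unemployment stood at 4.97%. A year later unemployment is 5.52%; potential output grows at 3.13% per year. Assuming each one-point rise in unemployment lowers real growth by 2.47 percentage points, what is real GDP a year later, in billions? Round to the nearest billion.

$15,305 billion

Δu = 5.52 - 4.97 = 0.55 points.
Okun's law (growth form): g_Y = g_Y* - β × Δu = 3.13 - 2.47 × (0.55) = 3.13 - 1.3585 = 1.7715%.
Real GDP in the next year = 15039 × (1 + 1.7715/100) = 15039 × 1.017715 ≈ 15305 billion.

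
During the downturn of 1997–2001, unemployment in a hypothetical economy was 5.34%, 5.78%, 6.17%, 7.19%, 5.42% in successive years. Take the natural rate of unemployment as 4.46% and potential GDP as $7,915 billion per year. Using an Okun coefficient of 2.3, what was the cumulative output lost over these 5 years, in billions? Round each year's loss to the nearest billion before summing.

Year 1997: gap = -2.3 × (5.34 - 4.46) = -2.024%, loss ≈ 7915 × 2.024/100 ≈ 160.
Year 1998: gap = -2.3 × (5.78 - 4.46) = -3.036%, loss ≈ 7915 × 3.036/100 ≈ 240.
Year 1999: gap = -2.3 × (6.17 - 4.46) = -3.933%, loss ≈ 7915 × 3.933/100 ≈ 311.
Year 2000: gap = -2.3 × (7.19 - 4.46) = -6.279%, loss ≈ 7915 × 6.279/100 ≈ 497.
Year 2001: gap = -2.3 × (5.42 - 4.46) = -2.208%, loss ≈ 7915 × 2.208/100 ≈ 175.
Total lost output = 160 + 240 + 311 + 497 + 175 = 1383 billion.

$1,383 billion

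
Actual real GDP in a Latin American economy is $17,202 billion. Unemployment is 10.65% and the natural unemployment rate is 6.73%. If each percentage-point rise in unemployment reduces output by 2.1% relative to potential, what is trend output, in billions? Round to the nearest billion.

Unemployment gap = 10.65 - 6.73 = 3.92 points, so output gap = -2.1 × 3.92 = -8.232%.
Since Y = Y* × (1 + gap/100), Y* = 17202/0.91768 ≈ 18745 billion.

$18,745 billion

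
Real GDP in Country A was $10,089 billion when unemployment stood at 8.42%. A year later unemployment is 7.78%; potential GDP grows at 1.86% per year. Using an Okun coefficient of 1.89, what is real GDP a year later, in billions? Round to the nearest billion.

Δu = 7.78 - 8.42 = -0.64 points.
Okun's law (growth form): g_Y = g_Y* - β × Δu = 1.86 - 1.89 × (-0.64) = 1.86 + 1.2096 = 3.0696%.
Real GDP in the next year = 10089 × (1 + 3.0696/100) = 10089 × 1.030696 ≈ 10399 billion.

$10,399 billion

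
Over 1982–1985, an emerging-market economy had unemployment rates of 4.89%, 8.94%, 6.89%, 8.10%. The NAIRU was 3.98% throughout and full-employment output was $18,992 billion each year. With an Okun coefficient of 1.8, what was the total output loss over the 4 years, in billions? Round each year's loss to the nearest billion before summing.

$4,410 billion

Year 1982: gap = -1.8 × (4.89 - 3.98) = -1.638%, loss ≈ 18992 × 1.638/100 ≈ 311.
Year 1983: gap = -1.8 × (8.94 - 3.98) = -8.928%, loss ≈ 18992 × 8.928/100 ≈ 1696.
Year 1984: gap = -1.8 × (6.89 - 3.98) = -5.238%, loss ≈ 18992 × 5.238/100 ≈ 995.
Year 1985: gap = -1.8 × (8.1 - 3.98) = -7.416%, loss ≈ 18992 × 7.416/100 ≈ 1408.
Total lost output = 311 + 1696 + 995 + 1408 = 4410 billion.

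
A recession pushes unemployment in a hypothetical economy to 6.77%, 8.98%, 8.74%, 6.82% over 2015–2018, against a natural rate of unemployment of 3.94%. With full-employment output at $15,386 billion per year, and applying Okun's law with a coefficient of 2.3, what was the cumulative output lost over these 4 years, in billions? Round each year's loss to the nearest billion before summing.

Year 2015: gap = -2.3 × (6.77 - 3.94) = -6.509%, loss ≈ 15386 × 6.509/100 ≈ 1001.
Year 2016: gap = -2.3 × (8.98 - 3.94) = -11.592%, loss ≈ 15386 × 11.592/100 ≈ 1784.
Year 2017: gap = -2.3 × (8.74 - 3.94) = -11.04%, loss ≈ 15386 × 11.04/100 ≈ 1699.
Year 2018: gap = -2.3 × (6.82 - 3.94) = -6.624%, loss ≈ 15386 × 6.624/100 ≈ 1019.
Total lost output = 1001 + 1784 + 1699 + 1019 = 5503 billion.

$5,503 billion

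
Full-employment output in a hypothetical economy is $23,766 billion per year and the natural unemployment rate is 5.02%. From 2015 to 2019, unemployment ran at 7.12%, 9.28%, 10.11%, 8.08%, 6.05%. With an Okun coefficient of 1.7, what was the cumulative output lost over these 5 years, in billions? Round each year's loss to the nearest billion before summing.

$6,277 billion

Year 2015: gap = -1.7 × (7.12 - 5.02) = -3.57%, loss ≈ 23766 × 3.57/100 ≈ 848.
Year 2016: gap = -1.7 × (9.28 - 5.02) = -7.242%, loss ≈ 23766 × 7.242/100 ≈ 1721.
Year 2017: gap = -1.7 × (10.11 - 5.02) = -8.653%, loss ≈ 23766 × 8.653/100 ≈ 2056.
Year 2018: gap = -1.7 × (8.08 - 5.02) = -5.202%, loss ≈ 23766 × 5.202/100 ≈ 1236.
Year 2019: gap = -1.7 × (6.05 - 5.02) = -1.751%, loss ≈ 23766 × 1.751/100 ≈ 416.
Total lost output = 848 + 1721 + 2056 + 1236 + 416 = 6277 billion.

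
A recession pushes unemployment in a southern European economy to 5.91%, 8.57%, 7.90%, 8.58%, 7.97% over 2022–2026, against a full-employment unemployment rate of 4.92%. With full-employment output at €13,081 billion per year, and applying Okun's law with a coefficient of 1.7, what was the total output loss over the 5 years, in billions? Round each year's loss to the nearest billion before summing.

Year 2022: gap = -1.7 × (5.91 - 4.92) = -1.683%, loss ≈ 13081 × 1.683/100 ≈ 220.
Year 2023: gap = -1.7 × (8.57 - 4.92) = -6.205%, loss ≈ 13081 × 6.205/100 ≈ 812.
Year 2024: gap = -1.7 × (7.9 - 4.92) = -5.066%, loss ≈ 13081 × 5.066/100 ≈ 663.
Year 2025: gap = -1.7 × (8.58 - 4.92) = -6.222%, loss ≈ 13081 × 6.222/100 ≈ 814.
Year 2026: gap = -1.7 × (7.97 - 4.92) = -5.185%, loss ≈ 13081 × 5.185/100 ≈ 678.
Total lost output = 220 + 812 + 663 + 814 + 678 = 3187 billion.

€3,187 billion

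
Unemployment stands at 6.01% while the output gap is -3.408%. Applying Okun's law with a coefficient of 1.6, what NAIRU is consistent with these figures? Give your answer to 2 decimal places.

From Okun's law, u - u* = -(output gap)/β = -(-3.408)/1.6 = 2.13 points.
So u* = 6.01 - 2.13 = 3.88%.

3.88%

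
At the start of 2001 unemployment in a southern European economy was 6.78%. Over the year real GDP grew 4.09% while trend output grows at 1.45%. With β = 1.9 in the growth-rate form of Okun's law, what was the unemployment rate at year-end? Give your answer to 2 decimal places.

5.39%

Growth-rate Okun's law: g_Y = g_Y* - β × Δu, so Δu = (g_Y* - g_Y)/β.
Δu = (1.45 - 4.09)/1.9 = -2.64/1.9 = -1.39 percentage points.
Year-end unemployment = 6.78 - 1.39 = 5.39%.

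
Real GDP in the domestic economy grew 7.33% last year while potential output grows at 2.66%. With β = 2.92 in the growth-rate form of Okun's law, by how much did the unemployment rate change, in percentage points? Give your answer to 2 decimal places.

-1.60 percentage points

Growth-rate Okun's law: g_Y = g_Y* - β × Δu, so Δu = (g_Y* - g_Y)/β.
Δu = (2.66 - 7.33)/2.92 = -4.67/2.92 = -1.60 percentage points.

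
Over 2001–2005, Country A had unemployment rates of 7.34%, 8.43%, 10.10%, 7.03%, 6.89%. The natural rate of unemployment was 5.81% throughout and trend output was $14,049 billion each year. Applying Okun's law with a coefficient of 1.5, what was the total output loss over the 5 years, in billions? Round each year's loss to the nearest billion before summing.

Year 2001: gap = -1.5 × (7.34 - 5.81) = -2.295%, loss ≈ 14049 × 2.295/100 ≈ 322.
Year 2002: gap = -1.5 × (8.43 - 5.81) = -3.93%, loss ≈ 14049 × 3.93/100 ≈ 552.
Year 2003: gap = -1.5 × (10.1 - 5.81) = -6.435%, loss ≈ 14049 × 6.435/100 ≈ 904.
Year 2004: gap = -1.5 × (7.03 - 5.81) = -1.83%, loss ≈ 14049 × 1.83/100 ≈ 257.
Year 2005: gap = -1.5 × (6.89 - 5.81) = -1.62%, loss ≈ 14049 × 1.62/100 ≈ 228.
Total lost output = 322 + 552 + 904 + 257 + 228 = 2263 billion.

$2,263 billion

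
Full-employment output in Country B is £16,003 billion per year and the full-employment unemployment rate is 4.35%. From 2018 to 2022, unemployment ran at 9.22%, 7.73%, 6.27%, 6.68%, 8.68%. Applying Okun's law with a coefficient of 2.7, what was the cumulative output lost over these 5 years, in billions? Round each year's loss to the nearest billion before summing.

£7,272 billion

Year 2018: gap = -2.7 × (9.22 - 4.35) = -13.149%, loss ≈ 16003 × 13.149/100 ≈ 2104.
Year 2019: gap = -2.7 × (7.73 - 4.35) = -9.126%, loss ≈ 16003 × 9.126/100 ≈ 1460.
Year 2020: gap = -2.7 × (6.27 - 4.35) = -5.184%, loss ≈ 16003 × 5.184/100 ≈ 830.
Year 2021: gap = -2.7 × (6.68 - 4.35) = -6.291%, loss ≈ 16003 × 6.291/100 ≈ 1007.
Year 2022: gap = -2.7 × (8.68 - 4.35) = -11.691%, loss ≈ 16003 × 11.691/100 ≈ 1871.
Total lost output = 2104 + 1460 + 830 + 1007 + 1871 = 7272 billion.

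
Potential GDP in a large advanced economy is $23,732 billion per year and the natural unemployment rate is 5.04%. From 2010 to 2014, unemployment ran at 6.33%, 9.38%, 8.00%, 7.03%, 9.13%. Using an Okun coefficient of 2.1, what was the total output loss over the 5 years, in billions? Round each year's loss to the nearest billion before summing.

Year 2010: gap = -2.1 × (6.33 - 5.04) = -2.709%, loss ≈ 23732 × 2.709/100 ≈ 643.
Year 2011: gap = -2.1 × (9.38 - 5.04) = -9.114%, loss ≈ 23732 × 9.114/100 ≈ 2163.
Year 2012: gap = -2.1 × (8 - 5.04) = -6.216%, loss ≈ 23732 × 6.216/100 ≈ 1475.
Year 2013: gap = -2.1 × (7.03 - 5.04) = -4.179%, loss ≈ 23732 × 4.179/100 ≈ 992.
Year 2014: gap = -2.1 × (9.13 - 5.04) = -8.589%, loss ≈ 23732 × 8.589/100 ≈ 2038.
Total lost output = 643 + 2163 + 1475 + 992 + 2038 = 7311 billion.

$7,311 billion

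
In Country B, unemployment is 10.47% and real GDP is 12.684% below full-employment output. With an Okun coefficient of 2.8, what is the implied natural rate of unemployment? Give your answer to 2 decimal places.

5.94%

From Okun's law, u - u* = -(output gap)/β = -(-12.684)/2.8 = 4.53 points.
So u* = 10.47 - 4.53 = 5.94%.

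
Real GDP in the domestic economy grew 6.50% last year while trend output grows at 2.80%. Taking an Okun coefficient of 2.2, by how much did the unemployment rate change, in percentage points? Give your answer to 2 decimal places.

Growth-rate Okun's law: g_Y = g_Y* - β × Δu, so Δu = (g_Y* - g_Y)/β.
Δu = (2.8 - 6.5)/2.2 = -3.7/2.2 = -1.68 percentage points.

-1.68 percentage points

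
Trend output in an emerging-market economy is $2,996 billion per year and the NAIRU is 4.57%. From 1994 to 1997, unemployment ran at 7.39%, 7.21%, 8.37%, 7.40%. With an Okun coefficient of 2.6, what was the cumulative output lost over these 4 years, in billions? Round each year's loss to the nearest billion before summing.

Year 1994: gap = -2.6 × (7.39 - 4.57) = -7.332%, loss ≈ 2996 × 7.332/100 ≈ 220.
Year 1995: gap = -2.6 × (7.21 - 4.57) = -6.864%, loss ≈ 2996 × 6.864/100 ≈ 206.
Year 1996: gap = -2.6 × (8.37 - 4.57) = -9.88%, loss ≈ 2996 × 9.88/100 ≈ 296.
Year 1997: gap = -2.6 × (7.4 - 4.57) = -7.358%, loss ≈ 2996 × 7.358/100 ≈ 220.
Total lost output = 220 + 206 + 296 + 220 = 942 billion.

$942 billion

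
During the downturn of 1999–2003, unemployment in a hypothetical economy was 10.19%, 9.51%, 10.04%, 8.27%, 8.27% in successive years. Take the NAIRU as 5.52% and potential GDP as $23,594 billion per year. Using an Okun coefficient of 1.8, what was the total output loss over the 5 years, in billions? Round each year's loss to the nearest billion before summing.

Year 1999: gap = -1.8 × (10.19 - 5.52) = -8.406%, loss ≈ 23594 × 8.406/100 ≈ 1983.
Year 2000: gap = -1.8 × (9.51 - 5.52) = -7.182%, loss ≈ 23594 × 7.182/100 ≈ 1695.
Year 2001: gap = -1.8 × (10.04 - 5.52) = -8.136%, loss ≈ 23594 × 8.136/100 ≈ 1920.
Year 2002: gap = -1.8 × (8.27 - 5.52) = -4.95%, loss ≈ 23594 × 4.95/100 ≈ 1168.
Year 2003: gap = -1.8 × (8.27 - 5.52) = -4.95%, loss ≈ 23594 × 4.95/100 ≈ 1168.
Total lost output = 1983 + 1695 + 1920 + 1168 + 1168 = 7934 billion.

$7,934 billion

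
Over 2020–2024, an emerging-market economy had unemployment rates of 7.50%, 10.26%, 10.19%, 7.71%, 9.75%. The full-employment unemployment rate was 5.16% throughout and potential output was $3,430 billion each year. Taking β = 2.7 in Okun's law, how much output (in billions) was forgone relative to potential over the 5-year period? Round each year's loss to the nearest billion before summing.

Year 2020: gap = -2.7 × (7.5 - 5.16) = -6.318%, loss ≈ 3430 × 6.318/100 ≈ 217.
Year 2021: gap = -2.7 × (10.26 - 5.16) = -13.77%, loss ≈ 3430 × 13.77/100 ≈ 472.
Year 2022: gap = -2.7 × (10.19 - 5.16) = -13.581%, loss ≈ 3430 × 13.581/100 ≈ 466.
Year 2023: gap = -2.7 × (7.71 - 5.16) = -6.885%, loss ≈ 3430 × 6.885/100 ≈ 236.
Year 2024: gap = -2.7 × (9.75 - 5.16) = -12.393%, loss ≈ 3430 × 12.393/100 ≈ 425.
Total lost output = 217 + 472 + 466 + 236 + 425 = 1816 billion.

$1,816 billion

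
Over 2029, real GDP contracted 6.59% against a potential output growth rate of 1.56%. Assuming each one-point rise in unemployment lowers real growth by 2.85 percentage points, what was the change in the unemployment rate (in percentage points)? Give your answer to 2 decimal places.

Growth-rate Okun's law: g_Y = g_Y* - β × Δu, so Δu = (g_Y* - g_Y)/β.
Δu = (1.56 + 6.59)/2.85 = 8.15/2.85 = 2.86 percentage points.

2.86 percentage points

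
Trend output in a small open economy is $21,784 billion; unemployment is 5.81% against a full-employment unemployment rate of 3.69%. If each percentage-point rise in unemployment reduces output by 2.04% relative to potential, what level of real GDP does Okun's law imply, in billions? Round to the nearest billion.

$20,842 billion

Unemployment gap = 5.81 - 3.69 = 2.12 points, so the output gap is -2.04 × 2.12 = -4.3248%.
Actual GDP = 21784 × (1 - 4.3248/100) = 21784 × 0.956752 ≈ 20842 billion.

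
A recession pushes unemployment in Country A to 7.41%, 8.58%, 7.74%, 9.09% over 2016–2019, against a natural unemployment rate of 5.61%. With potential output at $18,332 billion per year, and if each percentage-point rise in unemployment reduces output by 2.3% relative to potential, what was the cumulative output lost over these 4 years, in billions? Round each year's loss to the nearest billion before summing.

Year 2016: gap = -2.3 × (7.41 - 5.61) = -4.14%, loss ≈ 18332 × 4.14/100 ≈ 759.
Year 2017: gap = -2.3 × (8.58 - 5.61) = -6.831%, loss ≈ 18332 × 6.831/100 ≈ 1252.
Year 2018: gap = -2.3 × (7.74 - 5.61) = -4.899%, loss ≈ 18332 × 4.899/100 ≈ 898.
Year 2019: gap = -2.3 × (9.09 - 5.61) = -8.004%, loss ≈ 18332 × 8.004/100 ≈ 1467.
Total lost output = 759 + 1252 + 898 + 1467 = 4376 billion.

$4,376 billion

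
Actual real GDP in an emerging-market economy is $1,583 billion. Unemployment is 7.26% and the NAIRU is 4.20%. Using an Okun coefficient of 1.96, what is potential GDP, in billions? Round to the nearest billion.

$1,684 billion

Unemployment gap = 7.26 - 4.2 = 3.06 points, so output gap = -1.96 × 3.06 = -5.9976%.
Since Y = Y* × (1 + gap/100), Y* = 1583/0.940024 ≈ 1684 billion.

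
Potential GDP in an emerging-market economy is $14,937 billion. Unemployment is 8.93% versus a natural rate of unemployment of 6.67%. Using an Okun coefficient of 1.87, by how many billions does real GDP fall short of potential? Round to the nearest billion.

Output gap = -1.87 × (8.93 - 6.67) = -1.87 × 2.26 = -4.2262%.
Actual GDP ≈ 14937 × 0.957738 ≈ 14306 billion, so the shortfall is 14937 - 14306 = 631 billion.

$631 billion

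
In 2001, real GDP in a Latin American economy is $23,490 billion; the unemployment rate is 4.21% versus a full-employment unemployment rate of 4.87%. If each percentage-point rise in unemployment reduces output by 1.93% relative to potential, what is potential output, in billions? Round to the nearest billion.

Unemployment gap = 4.21 - 4.87 = -0.66 points, so output gap = -1.93 × (-0.66) = 1.2738%.
Since Y = Y* × (1 + gap/100), Y* = 23490/1.012738 ≈ 23195 billion.

$23,195 billion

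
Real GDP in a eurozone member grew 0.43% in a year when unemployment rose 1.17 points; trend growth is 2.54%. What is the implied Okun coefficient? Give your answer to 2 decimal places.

Growth form: g_Y = g_Y* - β × Δu, so β = (g_Y* - g_Y)/Δu.
β = (2.54 - 0.43)/1.17 = 2.11/1.17 = 1.80.

β ≈ 1.80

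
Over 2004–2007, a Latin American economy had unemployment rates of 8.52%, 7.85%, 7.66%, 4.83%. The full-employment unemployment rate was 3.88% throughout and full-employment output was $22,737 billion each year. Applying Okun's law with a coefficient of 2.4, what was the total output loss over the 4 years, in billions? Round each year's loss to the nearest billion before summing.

$7,279 billion

Year 2004: gap = -2.4 × (8.52 - 3.88) = -11.136%, loss ≈ 22737 × 11.136/100 ≈ 2532.
Year 2005: gap = -2.4 × (7.85 - 3.88) = -9.528%, loss ≈ 22737 × 9.528/100 ≈ 2166.
Year 2006: gap = -2.4 × (7.66 - 3.88) = -9.072%, loss ≈ 22737 × 9.072/100 ≈ 2063.
Year 2007: gap = -2.4 × (4.83 - 3.88) = -2.28%, loss ≈ 22737 × 2.28/100 ≈ 518.
Total lost output = 2532 + 2166 + 2063 + 518 = 7279 billion.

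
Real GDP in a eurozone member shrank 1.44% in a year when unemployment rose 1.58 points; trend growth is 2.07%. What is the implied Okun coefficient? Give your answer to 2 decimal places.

β ≈ 2.22

Growth form: g_Y = g_Y* - β × Δu, so β = (g_Y* - g_Y)/Δu.
β = (2.07 + 1.44)/1.58 = 3.51/1.58 = 2.22.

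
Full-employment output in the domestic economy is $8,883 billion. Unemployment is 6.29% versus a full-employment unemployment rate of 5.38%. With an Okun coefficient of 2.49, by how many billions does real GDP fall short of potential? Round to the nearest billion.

$201 billion

Output gap = -2.49 × (6.29 - 5.38) = -2.49 × 0.91 = -2.2659%.
Actual GDP ≈ 8883 × 0.977341 ≈ 8682 billion, so the shortfall is 8883 - 8682 = 201 billion.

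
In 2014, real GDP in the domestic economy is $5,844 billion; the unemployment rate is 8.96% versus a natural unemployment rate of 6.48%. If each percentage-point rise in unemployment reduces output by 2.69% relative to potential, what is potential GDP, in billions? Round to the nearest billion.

$6,262 billion

Unemployment gap = 8.96 - 6.48 = 2.48 points, so output gap = -2.69 × 2.48 = -6.6712%.
Since Y = Y* × (1 + gap/100), Y* = 5844/0.933288 ≈ 6262 billion.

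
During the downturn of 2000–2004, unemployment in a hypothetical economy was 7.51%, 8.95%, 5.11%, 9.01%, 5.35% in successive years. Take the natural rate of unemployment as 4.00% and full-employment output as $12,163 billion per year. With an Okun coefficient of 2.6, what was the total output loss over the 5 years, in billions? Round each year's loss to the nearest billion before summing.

$5,037 billion

Year 2000: gap = -2.6 × (7.51 - 4) = -9.126%, loss ≈ 12163 × 9.126/100 ≈ 1110.
Year 2001: gap = -2.6 × (8.95 - 4) = -12.87%, loss ≈ 12163 × 12.87/100 ≈ 1565.
Year 2002: gap = -2.6 × (5.11 - 4) = -2.886%, loss ≈ 12163 × 2.886/100 ≈ 351.
Year 2003: gap = -2.6 × (9.01 - 4) = -13.026%, loss ≈ 12163 × 13.026/100 ≈ 1584.
Year 2004: gap = -2.6 × (5.35 - 4) = -3.51%, loss ≈ 12163 × 3.51/100 ≈ 427.
Total lost output = 1110 + 1565 + 351 + 1584 + 427 = 5037 billion.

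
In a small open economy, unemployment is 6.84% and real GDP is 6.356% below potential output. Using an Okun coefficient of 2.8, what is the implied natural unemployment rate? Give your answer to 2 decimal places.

From Okun's law, u - u* = -(output gap)/β = -(-6.356)/2.8 = 2.27 points.
So u* = 6.84 - 2.27 = 4.57%.

4.57%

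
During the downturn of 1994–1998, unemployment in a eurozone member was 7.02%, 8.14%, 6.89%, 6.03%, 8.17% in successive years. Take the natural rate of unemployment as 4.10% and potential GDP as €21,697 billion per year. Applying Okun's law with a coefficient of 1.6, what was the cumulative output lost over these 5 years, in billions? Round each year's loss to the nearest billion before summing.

€5,468 billion

Year 1994: gap = -1.6 × (7.02 - 4.1) = -4.672%, loss ≈ 21697 × 4.672/100 ≈ 1014.
Year 1995: gap = -1.6 × (8.14 - 4.1) = -6.464%, loss ≈ 21697 × 6.464/100 ≈ 1402.
Year 1996: gap = -1.6 × (6.89 - 4.1) = -4.464%, loss ≈ 21697 × 4.464/100 ≈ 969.
Year 1997: gap = -1.6 × (6.03 - 4.1) = -3.088%, loss ≈ 21697 × 3.088/100 ≈ 670.
Year 1998: gap = -1.6 × (8.17 - 4.1) = -6.512%, loss ≈ 21697 × 6.512/100 ≈ 1413.
Total lost output = 1014 + 1402 + 969 + 670 + 1413 = 5468 billion.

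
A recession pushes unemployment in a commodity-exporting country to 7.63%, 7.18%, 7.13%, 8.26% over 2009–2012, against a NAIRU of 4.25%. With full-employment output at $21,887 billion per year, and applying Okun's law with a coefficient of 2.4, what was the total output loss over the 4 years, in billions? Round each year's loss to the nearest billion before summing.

$6,933 billion

Year 2009: gap = -2.4 × (7.63 - 4.25) = -8.112%, loss ≈ 21887 × 8.112/100 ≈ 1775.
Year 2010: gap = -2.4 × (7.18 - 4.25) = -7.032%, loss ≈ 21887 × 7.032/100 ≈ 1539.
Year 2011: gap = -2.4 × (7.13 - 4.25) = -6.912%, loss ≈ 21887 × 6.912/100 ≈ 1513.
Year 2012: gap = -2.4 × (8.26 - 4.25) = -9.624%, loss ≈ 21887 × 9.624/100 ≈ 2106.
Total lost output = 1775 + 1539 + 1513 + 2106 = 6933 billion.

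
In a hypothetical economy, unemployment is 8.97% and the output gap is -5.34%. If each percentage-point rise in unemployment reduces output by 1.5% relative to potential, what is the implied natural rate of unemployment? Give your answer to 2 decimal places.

5.41%

From Okun's law, u - u* = -(output gap)/β = -(-5.34)/1.5 = 3.56 points.
So u* = 8.97 - 3.56 = 5.41%.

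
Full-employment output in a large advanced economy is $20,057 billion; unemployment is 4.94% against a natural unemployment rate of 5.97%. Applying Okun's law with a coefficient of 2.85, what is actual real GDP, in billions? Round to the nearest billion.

$20,646 billion

Unemployment gap = 4.94 - 5.97 = -1.03 points, so the output gap is -2.85 × (-1.03) = 2.9355%.
Actual GDP = 20057 × (1 + 2.9355/100) = 20057 × 1.029355 ≈ 20646 billion.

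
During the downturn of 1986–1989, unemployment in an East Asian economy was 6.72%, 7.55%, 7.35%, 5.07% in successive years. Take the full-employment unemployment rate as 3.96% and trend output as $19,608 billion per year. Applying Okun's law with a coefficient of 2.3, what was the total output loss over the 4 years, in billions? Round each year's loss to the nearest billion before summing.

Year 1986: gap = -2.3 × (6.72 - 3.96) = -6.348%, loss ≈ 19608 × 6.348/100 ≈ 1245.
Year 1987: gap = -2.3 × (7.55 - 3.96) = -8.257%, loss ≈ 19608 × 8.257/100 ≈ 1619.
Year 1988: gap = -2.3 × (7.35 - 3.96) = -7.797%, loss ≈ 19608 × 7.797/100 ≈ 1529.
Year 1989: gap = -2.3 × (5.07 - 3.96) = -2.553%, loss ≈ 19608 × 2.553/100 ≈ 501.
Total lost output = 1245 + 1619 + 1529 + 501 = 4894 billion.

$4,894 billion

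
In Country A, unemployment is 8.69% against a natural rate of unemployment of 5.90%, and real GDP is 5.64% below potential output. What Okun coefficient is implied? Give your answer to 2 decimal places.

β ≈ 2.02

Okun's law: output gap = -β × (u - u*).
-5.64 = -β × (8.69 - 5.9) = -β × 2.79, so β = 5.64/2.79 = 2.02.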